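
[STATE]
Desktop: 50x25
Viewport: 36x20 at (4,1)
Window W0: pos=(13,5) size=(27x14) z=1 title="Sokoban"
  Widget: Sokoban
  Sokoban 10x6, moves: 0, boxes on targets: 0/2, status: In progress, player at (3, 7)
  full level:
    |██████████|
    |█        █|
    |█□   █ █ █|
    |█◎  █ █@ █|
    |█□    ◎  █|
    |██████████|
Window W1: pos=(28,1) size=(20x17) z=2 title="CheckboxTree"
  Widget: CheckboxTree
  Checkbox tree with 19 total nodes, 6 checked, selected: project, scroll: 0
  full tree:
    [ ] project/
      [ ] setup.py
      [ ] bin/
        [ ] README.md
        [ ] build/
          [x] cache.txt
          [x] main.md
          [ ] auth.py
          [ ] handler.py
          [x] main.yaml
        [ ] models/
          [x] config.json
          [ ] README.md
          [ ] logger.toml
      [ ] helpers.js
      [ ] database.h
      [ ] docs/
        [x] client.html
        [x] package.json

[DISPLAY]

                        ┏━━━━━━━━━━━
                        ┃ CheckboxTr
                        ┠───────────
                        ┃>[-] projec
         ┏━━━━━━━━━━━━━━┃   [ ] setu
         ┃ Sokoban      ┃   [-] bin/
         ┠──────────────┃     [ ] RE
         ┃██████████    ┃     [-] bu
         ┃█        █    ┃       [x] 
         ┃█□   █ █ █    ┃       [x] 
         ┃█◎  █ █@ █    ┃       [ ] 
         ┃█□    ◎  █    ┃       [ ] 
         ┃██████████    ┃       [x] 
         ┃Moves: 0  0/2 ┃     [-] mo
         ┃              ┃       [x] 
         ┃              ┃       [ ] 
         ┃              ┗━━━━━━━━━━━
         ┗━━━━━━━━━━━━━━━━━━━━━━━━━┛
                                    
                                    


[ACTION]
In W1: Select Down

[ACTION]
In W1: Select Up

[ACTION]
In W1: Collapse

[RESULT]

                        ┏━━━━━━━━━━━
                        ┃ CheckboxTr
                        ┠───────────
                        ┃>[-] projec
         ┏━━━━━━━━━━━━━━┃           
         ┃ Sokoban      ┃           
         ┠──────────────┃           
         ┃██████████    ┃           
         ┃█        █    ┃           
         ┃█□   █ █ █    ┃           
         ┃█◎  █ █@ █    ┃           
         ┃█□    ◎  █    ┃           
         ┃██████████    ┃           
         ┃Moves: 0  0/2 ┃           
         ┃              ┃           
         ┃              ┃           
         ┃              ┗━━━━━━━━━━━
         ┗━━━━━━━━━━━━━━━━━━━━━━━━━┛
                                    
                                    


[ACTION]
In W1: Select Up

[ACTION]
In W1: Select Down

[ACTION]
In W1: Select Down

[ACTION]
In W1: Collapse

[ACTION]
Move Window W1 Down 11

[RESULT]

                                    
                                    
                                    
                                    
         ┏━━━━━━━━━━━━━━━━━━━━━━━━━┓
         ┃ Sokoban                 ┃
         ┠─────────────────────────┨
         ┃██████████    ┏━━━━━━━━━━━
         ┃█        █    ┃ CheckboxTr
         ┃█□   █ █ █    ┠───────────
         ┃█◎  █ █@ █    ┃>[-] projec
         ┃█□    ◎  █    ┃           
         ┃██████████    ┃           
         ┃Moves: 0  0/2 ┃           
         ┃              ┃           
         ┃              ┃           
         ┃              ┃           
         ┗━━━━━━━━━━━━━━┃           
                        ┃           
                        ┃           


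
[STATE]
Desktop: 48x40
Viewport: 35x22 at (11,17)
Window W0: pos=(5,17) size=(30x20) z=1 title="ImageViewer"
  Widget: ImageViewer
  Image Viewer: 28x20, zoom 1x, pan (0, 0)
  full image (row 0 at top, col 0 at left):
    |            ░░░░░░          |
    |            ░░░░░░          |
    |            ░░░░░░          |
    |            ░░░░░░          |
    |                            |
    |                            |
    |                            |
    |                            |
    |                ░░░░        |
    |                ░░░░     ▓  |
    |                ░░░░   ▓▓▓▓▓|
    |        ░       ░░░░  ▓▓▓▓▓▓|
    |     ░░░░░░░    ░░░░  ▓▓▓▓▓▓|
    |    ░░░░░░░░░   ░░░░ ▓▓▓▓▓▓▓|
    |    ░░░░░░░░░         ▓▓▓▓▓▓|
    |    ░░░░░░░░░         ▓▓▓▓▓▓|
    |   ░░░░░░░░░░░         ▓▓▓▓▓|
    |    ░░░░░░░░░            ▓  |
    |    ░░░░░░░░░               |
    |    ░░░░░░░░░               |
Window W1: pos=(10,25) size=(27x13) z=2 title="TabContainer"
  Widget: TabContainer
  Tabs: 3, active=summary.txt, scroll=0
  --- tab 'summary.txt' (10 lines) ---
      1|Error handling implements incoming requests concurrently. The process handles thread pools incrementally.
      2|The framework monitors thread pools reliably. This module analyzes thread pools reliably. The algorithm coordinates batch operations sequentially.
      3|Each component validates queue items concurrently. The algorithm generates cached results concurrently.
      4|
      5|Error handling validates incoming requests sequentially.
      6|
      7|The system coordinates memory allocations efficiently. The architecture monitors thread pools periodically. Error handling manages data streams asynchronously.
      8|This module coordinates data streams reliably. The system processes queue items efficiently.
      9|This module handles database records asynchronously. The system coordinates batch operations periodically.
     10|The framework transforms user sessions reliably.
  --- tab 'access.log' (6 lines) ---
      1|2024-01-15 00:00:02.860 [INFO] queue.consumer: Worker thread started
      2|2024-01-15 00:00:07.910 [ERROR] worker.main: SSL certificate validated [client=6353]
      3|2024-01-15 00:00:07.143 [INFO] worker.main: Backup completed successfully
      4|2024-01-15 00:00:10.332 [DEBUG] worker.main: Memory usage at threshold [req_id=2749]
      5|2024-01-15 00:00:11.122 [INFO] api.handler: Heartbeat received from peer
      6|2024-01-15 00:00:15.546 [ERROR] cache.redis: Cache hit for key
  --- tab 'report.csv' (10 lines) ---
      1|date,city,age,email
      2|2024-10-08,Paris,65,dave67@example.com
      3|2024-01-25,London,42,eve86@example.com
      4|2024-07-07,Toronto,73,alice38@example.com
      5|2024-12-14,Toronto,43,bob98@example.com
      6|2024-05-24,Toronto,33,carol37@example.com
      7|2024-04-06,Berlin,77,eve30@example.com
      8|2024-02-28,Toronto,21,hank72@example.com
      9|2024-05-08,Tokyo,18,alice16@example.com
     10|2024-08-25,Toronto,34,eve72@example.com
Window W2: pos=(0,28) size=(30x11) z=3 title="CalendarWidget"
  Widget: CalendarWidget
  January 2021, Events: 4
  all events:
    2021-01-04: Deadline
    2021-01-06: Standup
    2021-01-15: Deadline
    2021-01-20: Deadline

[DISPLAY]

━━━━━━━━━━━━━━━━━━━━━━━┓           
eViewer                ┃           
───────────────────────┨           
       ░░░░░░          ┃           
       ░░░░░░          ┃           
       ░░░░░░          ┃           
       ░░░░░░          ┃           
                       ┃           
━━━━━━━━━━━━━━━━━━━━━━━━━┓         
 TabContainer            ┃         
─────────────────────────┨         
━━━━━━━━━━━━━━━━━━┓ss.log┃         
idget             ┃──────┃         
──────────────────┨ements┃         
nuary 2021        ┃ors th┃         
h Fr Sa Su        ┃dates ┃         
   1  2  3        ┃      ┃         
  7  8  9 10      ┃dates ┃         
4 15* 16 17       ┃      ┃         
21 22 23 24       ┃tes me┃         
8 29 30 31        ┃━━━━━━┛         
━━━━━━━━━━━━━━━━━━┛                


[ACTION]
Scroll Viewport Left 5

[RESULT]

━━━━━━━━━━━━━━━━━━━━━━━━━━━━┓      
 ImageViewer                ┃      
────────────────────────────┨      
            ░░░░░░          ┃      
            ░░░░░░          ┃      
            ░░░░░░          ┃      
            ░░░░░░          ┃      
                            ┃      
    ┏━━━━━━━━━━━━━━━━━━━━━━━━━┓    
    ┃ TabContainer            ┃    
    ┠─────────────────────────┨    
━━━━━━━━━━━━━━━━━━━━━━━┓ss.log┃    
ndarWidget             ┃──────┃    
───────────────────────┨ements┃    
   January 2021        ┃ors th┃    
 We Th Fr Sa Su        ┃dates ┃    
        1  2  3        ┃      ┃    
5  6*  7  8  9 10      ┃dates ┃    
 13 14 15* 16 17       ┃      ┃    
 20* 21 22 23 24       ┃tes me┃    
 27 28 29 30 31        ┃━━━━━━┛    
━━━━━━━━━━━━━━━━━━━━━━━┛           


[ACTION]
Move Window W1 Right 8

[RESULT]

━━━━━━━━━━━━━━━━━━━━━━━━━━━━┓      
 ImageViewer                ┃      
────────────────────────────┨      
            ░░░░░░          ┃      
            ░░░░░░          ┃      
            ░░░░░░          ┃      
            ░░░░░░          ┃      
                            ┃      
            ┏━━━━━━━━━━━━━━━━━━━━━━
            ┃ TabContainer         
            ┠──────────────────────
━━━━━━━━━━━━━━━━━━━━━━━┓t]│ access.
ndarWidget             ┃───────────
───────────────────────┨ing impleme
   January 2021        ┃rk monitors
 We Th Fr Sa Su        ┃ent validat
        1  2  3        ┃           
5  6*  7  8  9 10      ┃ing validat
 13 14 15* 16 17       ┃           
 20* 21 22 23 24       ┃coordinates
 27 28 29 30 31        ┃━━━━━━━━━━━
━━━━━━━━━━━━━━━━━━━━━━━┛           


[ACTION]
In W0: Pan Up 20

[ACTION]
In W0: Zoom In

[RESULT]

━━━━━━━━━━━━━━━━━━━━━━━━━━━━┓      
 ImageViewer                ┃      
────────────────────────────┨      
                        ░░░░┃      
                        ░░░░┃      
                        ░░░░┃      
                        ░░░░┃      
                        ░░░░┃      
            ┏━━━━━━━━━━━━━━━━━━━━━━
            ┃ TabContainer         
            ┠──────────────────────
━━━━━━━━━━━━━━━━━━━━━━━┓t]│ access.
ndarWidget             ┃───────────
───────────────────────┨ing impleme
   January 2021        ┃rk monitors
 We Th Fr Sa Su        ┃ent validat
        1  2  3        ┃           
5  6*  7  8  9 10      ┃ing validat
 13 14 15* 16 17       ┃           
 20* 21 22 23 24       ┃coordinates
 27 28 29 30 31        ┃━━━━━━━━━━━
━━━━━━━━━━━━━━━━━━━━━━━┛           


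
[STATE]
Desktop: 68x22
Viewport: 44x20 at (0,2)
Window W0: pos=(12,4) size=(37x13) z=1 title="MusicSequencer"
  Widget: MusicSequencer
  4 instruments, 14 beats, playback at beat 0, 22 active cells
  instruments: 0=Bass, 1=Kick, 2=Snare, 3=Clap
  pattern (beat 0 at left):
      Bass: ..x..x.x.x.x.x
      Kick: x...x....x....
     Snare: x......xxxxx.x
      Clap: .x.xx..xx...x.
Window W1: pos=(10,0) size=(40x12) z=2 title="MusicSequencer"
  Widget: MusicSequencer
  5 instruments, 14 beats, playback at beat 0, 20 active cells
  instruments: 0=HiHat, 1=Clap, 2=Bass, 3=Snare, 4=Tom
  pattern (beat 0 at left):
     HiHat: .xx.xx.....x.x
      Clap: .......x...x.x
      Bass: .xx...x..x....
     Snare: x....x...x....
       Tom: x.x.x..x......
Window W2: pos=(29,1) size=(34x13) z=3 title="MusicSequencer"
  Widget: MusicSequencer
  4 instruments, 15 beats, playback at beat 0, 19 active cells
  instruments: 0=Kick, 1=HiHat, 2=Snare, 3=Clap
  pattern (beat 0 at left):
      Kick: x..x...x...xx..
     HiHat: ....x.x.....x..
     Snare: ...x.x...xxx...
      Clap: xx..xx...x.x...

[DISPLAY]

          ┠──────────────────┃ MusicSequence
          ┃      ▼12345678901┠──────────────
          ┃ HiHat·██·██·····█┃      ▼1234567
          ┃  Clap·······█···█┃  Kick█··█···█
          ┃  Bass·██···█··█··┃ HiHat····█·█·
          ┃ Snare█····█···█··┃ Snare···█·█··
          ┃   Tom█·█·█··█····┃  Clap██··██··
          ┃                  ┃              
          ┃                  ┃              
          ┗━━━━━━━━━━━━━━━━━━┃              
            ┃                ┃              
            ┃                ┗━━━━━━━━━━━━━━
            ┃                               
            ┃                               
            ┗━━━━━━━━━━━━━━━━━━━━━━━━━━━━━━━
                                            
                                            
                                            
                                            
                                            


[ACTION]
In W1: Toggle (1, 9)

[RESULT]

          ┠──────────────────┃ MusicSequence
          ┃      ▼12345678901┠──────────────
          ┃ HiHat·██·██·····█┃      ▼1234567
          ┃  Clap·······█·█·█┃  Kick█··█···█
          ┃  Bass·██···█··█··┃ HiHat····█·█·
          ┃ Snare█····█···█··┃ Snare···█·█··
          ┃   Tom█·█·█··█····┃  Clap██··██··
          ┃                  ┃              
          ┃                  ┃              
          ┗━━━━━━━━━━━━━━━━━━┃              
            ┃                ┃              
            ┃                ┗━━━━━━━━━━━━━━
            ┃                               
            ┃                               
            ┗━━━━━━━━━━━━━━━━━━━━━━━━━━━━━━━
                                            
                                            
                                            
                                            
                                            


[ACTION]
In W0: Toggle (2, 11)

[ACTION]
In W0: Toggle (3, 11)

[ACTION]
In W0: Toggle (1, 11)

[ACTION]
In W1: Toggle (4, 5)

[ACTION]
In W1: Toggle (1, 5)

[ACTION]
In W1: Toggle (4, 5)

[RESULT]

          ┠──────────────────┃ MusicSequence
          ┃      ▼12345678901┠──────────────
          ┃ HiHat·██·██·····█┃      ▼1234567
          ┃  Clap·····█·█·█·█┃  Kick█··█···█
          ┃  Bass·██···█··█··┃ HiHat····█·█·
          ┃ Snare█····█···█··┃ Snare···█·█··
          ┃   Tom█·█·█··█····┃  Clap██··██··
          ┃                  ┃              
          ┃                  ┃              
          ┗━━━━━━━━━━━━━━━━━━┃              
            ┃                ┃              
            ┃                ┗━━━━━━━━━━━━━━
            ┃                               
            ┃                               
            ┗━━━━━━━━━━━━━━━━━━━━━━━━━━━━━━━
                                            
                                            
                                            
                                            
                                            


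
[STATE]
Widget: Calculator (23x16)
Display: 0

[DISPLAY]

                      0
┌───┬───┬───┬───┐      
│ 7 │ 8 │ 9 │ ÷ │      
├───┼───┼───┼───┤      
│ 4 │ 5 │ 6 │ × │      
├───┼───┼───┼───┤      
│ 1 │ 2 │ 3 │ - │      
├───┼───┼───┼───┤      
│ 0 │ . │ = │ + │      
├───┼───┼───┼───┤      
│ C │ MC│ MR│ M+│      
└───┴───┴───┴───┘      
                       
                       
                       
                       


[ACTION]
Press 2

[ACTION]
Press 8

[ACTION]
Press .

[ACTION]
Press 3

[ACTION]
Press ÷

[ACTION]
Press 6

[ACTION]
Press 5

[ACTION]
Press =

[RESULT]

           0.4353846154
┌───┬───┬───┬───┐      
│ 7 │ 8 │ 9 │ ÷ │      
├───┼───┼───┼───┤      
│ 4 │ 5 │ 6 │ × │      
├───┼───┼───┼───┤      
│ 1 │ 2 │ 3 │ - │      
├───┼───┼───┼───┤      
│ 0 │ . │ = │ + │      
├───┼───┼───┼───┤      
│ C │ MC│ MR│ M+│      
└───┴───┴───┴───┘      
                       
                       
                       
                       


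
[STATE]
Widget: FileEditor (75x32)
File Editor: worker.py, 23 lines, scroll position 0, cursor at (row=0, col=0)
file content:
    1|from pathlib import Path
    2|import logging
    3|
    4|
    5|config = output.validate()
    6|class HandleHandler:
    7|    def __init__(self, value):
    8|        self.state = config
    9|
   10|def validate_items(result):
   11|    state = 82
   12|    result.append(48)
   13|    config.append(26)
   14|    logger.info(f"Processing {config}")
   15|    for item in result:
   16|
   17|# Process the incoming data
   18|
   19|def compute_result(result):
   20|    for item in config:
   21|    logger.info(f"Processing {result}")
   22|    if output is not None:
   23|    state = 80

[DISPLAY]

█rom pathlib import Path                                                  ▲
import logging                                                            █
                                                                          ░
                                                                          ░
config = output.validate()                                                ░
class HandleHandler:                                                      ░
    def __init__(self, value):                                            ░
        self.state = config                                               ░
                                                                          ░
def validate_items(result):                                               ░
    state = 82                                                            ░
    result.append(48)                                                     ░
    config.append(26)                                                     ░
    logger.info(f"Processing {config}")                                   ░
    for item in result:                                                   ░
                                                                          ░
# Process the incoming data                                               ░
                                                                          ░
def compute_result(result):                                               ░
    for item in config:                                                   ░
    logger.info(f"Processing {result}")                                   ░
    if output is not None:                                                ░
    state = 80                                                            ░
                                                                          ░
                                                                          ░
                                                                          ░
                                                                          ░
                                                                          ░
                                                                          ░
                                                                          ░
                                                                          ░
                                                                          ▼


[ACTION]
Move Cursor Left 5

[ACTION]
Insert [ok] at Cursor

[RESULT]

ok█rom pathlib import Path                                                ▲
import logging                                                            █
                                                                          ░
                                                                          ░
config = output.validate()                                                ░
class HandleHandler:                                                      ░
    def __init__(self, value):                                            ░
        self.state = config                                               ░
                                                                          ░
def validate_items(result):                                               ░
    state = 82                                                            ░
    result.append(48)                                                     ░
    config.append(26)                                                     ░
    logger.info(f"Processing {config}")                                   ░
    for item in result:                                                   ░
                                                                          ░
# Process the incoming data                                               ░
                                                                          ░
def compute_result(result):                                               ░
    for item in config:                                                   ░
    logger.info(f"Processing {result}")                                   ░
    if output is not None:                                                ░
    state = 80                                                            ░
                                                                          ░
                                                                          ░
                                                                          ░
                                                                          ░
                                                                          ░
                                                                          ░
                                                                          ░
                                                                          ░
                                                                          ▼


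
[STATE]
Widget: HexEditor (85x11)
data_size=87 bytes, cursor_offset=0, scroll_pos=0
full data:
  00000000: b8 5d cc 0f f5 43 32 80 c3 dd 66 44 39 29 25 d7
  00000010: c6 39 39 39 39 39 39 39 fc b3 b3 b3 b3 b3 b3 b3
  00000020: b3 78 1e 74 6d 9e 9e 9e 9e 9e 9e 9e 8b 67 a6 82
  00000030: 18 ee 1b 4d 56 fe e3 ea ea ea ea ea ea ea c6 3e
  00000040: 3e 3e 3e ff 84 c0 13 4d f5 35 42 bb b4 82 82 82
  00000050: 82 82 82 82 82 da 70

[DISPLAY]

00000000  B8 5d cc 0f f5 43 32 80  c3 dd 66 44 39 29 25 d7  |.]...C2...fD9)%.|       
00000010  c6 39 39 39 39 39 39 39  fc b3 b3 b3 b3 b3 b3 b3  |.9999999........|       
00000020  b3 78 1e 74 6d 9e 9e 9e  9e 9e 9e 9e 8b 67 a6 82  |.x.tm........g..|       
00000030  18 ee 1b 4d 56 fe e3 ea  ea ea ea ea ea ea c6 3e  |...MV..........>|       
00000040  3e 3e 3e ff 84 c0 13 4d  f5 35 42 bb b4 82 82 82  |>>>....M.5B.....|       
00000050  82 82 82 82 82 da 70                              |......p         |       
                                                                                     
                                                                                     
                                                                                     
                                                                                     
                                                                                     


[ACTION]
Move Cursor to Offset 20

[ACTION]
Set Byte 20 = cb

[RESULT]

00000000  b8 5d cc 0f f5 43 32 80  c3 dd 66 44 39 29 25 d7  |.]...C2...fD9)%.|       
00000010  c6 39 39 39 CB 39 39 39  fc b3 b3 b3 b3 b3 b3 b3  |.999.999........|       
00000020  b3 78 1e 74 6d 9e 9e 9e  9e 9e 9e 9e 8b 67 a6 82  |.x.tm........g..|       
00000030  18 ee 1b 4d 56 fe e3 ea  ea ea ea ea ea ea c6 3e  |...MV..........>|       
00000040  3e 3e 3e ff 84 c0 13 4d  f5 35 42 bb b4 82 82 82  |>>>....M.5B.....|       
00000050  82 82 82 82 82 da 70                              |......p         |       
                                                                                     
                                                                                     
                                                                                     
                                                                                     
                                                                                     


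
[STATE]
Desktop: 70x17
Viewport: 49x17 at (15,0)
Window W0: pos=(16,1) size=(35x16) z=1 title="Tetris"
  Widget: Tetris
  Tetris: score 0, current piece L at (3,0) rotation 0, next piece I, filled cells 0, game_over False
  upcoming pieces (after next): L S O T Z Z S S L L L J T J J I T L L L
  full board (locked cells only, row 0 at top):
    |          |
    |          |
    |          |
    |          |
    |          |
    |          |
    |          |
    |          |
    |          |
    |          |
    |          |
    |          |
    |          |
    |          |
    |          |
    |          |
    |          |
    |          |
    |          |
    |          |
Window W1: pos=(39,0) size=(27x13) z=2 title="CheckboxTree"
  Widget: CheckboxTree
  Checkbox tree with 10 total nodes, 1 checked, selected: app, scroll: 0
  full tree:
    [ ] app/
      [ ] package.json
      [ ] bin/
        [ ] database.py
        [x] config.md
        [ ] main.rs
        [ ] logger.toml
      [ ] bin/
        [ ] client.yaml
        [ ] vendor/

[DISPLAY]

                        ┏━━━━━━━━━━━━━━━━━━━━━━━━
 ┏━━━━━━━━━━━━━━━━━━━━━━┃ CheckboxTree           
 ┃ Tetris               ┠────────────────────────
 ┠──────────────────────┃>[-] app/               
 ┃          │Next:      ┃   [ ] package.json     
 ┃          │████       ┃   [-] bin/             
 ┃          │           ┃     [ ] database.py    
 ┃          │           ┃     [x] config.md      
 ┃          │           ┃     [ ] main.rs        
 ┃          │           ┃     [ ] logger.toml    
 ┃          │Score:     ┃   [ ] bin/             
 ┃          │0          ┃     [ ] client.yaml    
 ┃          │           ┗━━━━━━━━━━━━━━━━━━━━━━━━
 ┃          │                      ┃             
 ┃          │                      ┃             
 ┃          │                      ┃             
 ┗━━━━━━━━━━━━━━━━━━━━━━━━━━━━━━━━━┛             


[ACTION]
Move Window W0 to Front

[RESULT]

                        ┏━━━━━━━━━━━━━━━━━━━━━━━━
 ┏━━━━━━━━━━━━━━━━━━━━━━━━━━━━━━━━━┓ee           
 ┃ Tetris                          ┃─────────────
 ┠─────────────────────────────────┨             
 ┃          │Next:                 ┃age.json     
 ┃          │████                  ┃             
 ┃          │                      ┃tabase.py    
 ┃          │                      ┃nfig.md      
 ┃          │                      ┃in.rs        
 ┃          │                      ┃gger.toml    
 ┃          │Score:                ┃             
 ┃          │0                     ┃ient.yaml    
 ┃          │                      ┃━━━━━━━━━━━━━
 ┃          │                      ┃             
 ┃          │                      ┃             
 ┃          │                      ┃             
 ┗━━━━━━━━━━━━━━━━━━━━━━━━━━━━━━━━━┛             


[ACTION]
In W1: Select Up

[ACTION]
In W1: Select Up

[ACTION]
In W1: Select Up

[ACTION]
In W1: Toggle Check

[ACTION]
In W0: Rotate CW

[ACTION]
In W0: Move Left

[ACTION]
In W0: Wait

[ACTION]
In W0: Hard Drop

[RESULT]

                        ┏━━━━━━━━━━━━━━━━━━━━━━━━
 ┏━━━━━━━━━━━━━━━━━━━━━━━━━━━━━━━━━┓ee           
 ┃ Tetris                          ┃─────────────
 ┠─────────────────────────────────┨             
 ┃          │Next:                 ┃age.json     
 ┃          │  ▒                   ┃             
 ┃          │▒▒▒                   ┃tabase.py    
 ┃          │                      ┃nfig.md      
 ┃          │                      ┃in.rs        
 ┃          │                      ┃gger.toml    
 ┃          │Score:                ┃             
 ┃          │0                     ┃ient.yaml    
 ┃          │                      ┃━━━━━━━━━━━━━
 ┃  ▒       │                      ┃             
 ┃  ▒       │                      ┃             
 ┃  ▒▒      │                      ┃             
 ┗━━━━━━━━━━━━━━━━━━━━━━━━━━━━━━━━━┛             


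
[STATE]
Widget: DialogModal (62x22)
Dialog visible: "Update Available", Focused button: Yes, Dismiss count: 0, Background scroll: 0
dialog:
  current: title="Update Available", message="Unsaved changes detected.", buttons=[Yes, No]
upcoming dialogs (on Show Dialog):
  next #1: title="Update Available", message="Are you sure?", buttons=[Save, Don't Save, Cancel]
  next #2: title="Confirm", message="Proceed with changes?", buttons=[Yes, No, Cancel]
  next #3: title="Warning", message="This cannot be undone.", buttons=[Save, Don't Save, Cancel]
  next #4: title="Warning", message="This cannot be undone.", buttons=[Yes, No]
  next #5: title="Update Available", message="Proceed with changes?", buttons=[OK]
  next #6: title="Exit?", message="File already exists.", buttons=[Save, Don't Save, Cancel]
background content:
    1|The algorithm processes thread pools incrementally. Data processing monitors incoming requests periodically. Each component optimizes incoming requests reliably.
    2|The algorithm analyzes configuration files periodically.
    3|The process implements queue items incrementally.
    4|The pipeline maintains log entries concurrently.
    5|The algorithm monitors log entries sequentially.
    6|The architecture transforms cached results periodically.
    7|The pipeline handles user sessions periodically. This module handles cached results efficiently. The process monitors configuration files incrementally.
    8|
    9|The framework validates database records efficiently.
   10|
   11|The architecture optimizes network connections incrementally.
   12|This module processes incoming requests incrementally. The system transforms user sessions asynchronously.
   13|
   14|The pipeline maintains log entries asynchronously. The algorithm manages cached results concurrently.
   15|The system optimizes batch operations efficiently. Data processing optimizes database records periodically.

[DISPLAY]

The algorithm processes thread pools incrementally. Data proce
The algorithm analyzes configuration files periodically.      
The process implements queue items incrementally.             
The pipeline maintains log entries concurrently.              
The algorithm monitors log entries sequentially.              
The architecture transforms cached results periodically.      
The pipeline handles user sessions periodically. This module h
                                                              
The framework va┌───────────────────────────┐ciently.         
                │      Update Available     │                 
The architecture│ Unsaved changes detected. │s incrementally. 
This module proc│         [Yes]  No         │mentally. The sys
                └───────────────────────────┘                 
The pipeline maintains log entries asynchronously. The algorit
The system optimizes batch operations efficiently. Data proces
                                                              
                                                              
                                                              
                                                              
                                                              
                                                              
                                                              


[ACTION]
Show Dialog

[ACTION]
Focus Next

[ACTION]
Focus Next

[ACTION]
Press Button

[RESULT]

The algorithm processes thread pools incrementally. Data proce
The algorithm analyzes configuration files periodically.      
The process implements queue items incrementally.             
The pipeline maintains log entries concurrently.              
The algorithm monitors log entries sequentially.              
The architecture transforms cached results periodically.      
The pipeline handles user sessions periodically. This module h
                                                              
The framework validates database records efficiently.         
                                                              
The architecture optimizes network connections incrementally. 
This module processes incoming requests incrementally. The sys
                                                              
The pipeline maintains log entries asynchronously. The algorit
The system optimizes batch operations efficiently. Data proces
                                                              
                                                              
                                                              
                                                              
                                                              
                                                              
                                                              


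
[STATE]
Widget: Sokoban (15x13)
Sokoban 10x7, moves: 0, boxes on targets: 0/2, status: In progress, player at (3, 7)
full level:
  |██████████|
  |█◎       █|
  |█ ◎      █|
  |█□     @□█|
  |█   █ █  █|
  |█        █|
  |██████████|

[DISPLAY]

██████████     
█◎       █     
█ ◎      █     
█□     @□█     
█   █ █  █     
█        █     
██████████     
Moves: 0  0/2  
               
               
               
               
               


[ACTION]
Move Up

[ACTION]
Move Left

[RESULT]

██████████     
█◎       █     
█ ◎   @  █     
█□      □█     
█   █ █  █     
█        █     
██████████     
Moves: 2  0/2  
               
               
               
               
               


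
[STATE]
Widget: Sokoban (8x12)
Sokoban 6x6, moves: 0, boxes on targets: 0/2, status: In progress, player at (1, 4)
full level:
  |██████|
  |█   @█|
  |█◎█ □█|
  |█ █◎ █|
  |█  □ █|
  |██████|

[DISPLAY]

██████  
█   @█  
█◎█ □█  
█ █◎ █  
█  □ █  
██████  
Moves: 0
        
        
        
        
        


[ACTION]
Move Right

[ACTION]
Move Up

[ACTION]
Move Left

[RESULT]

██████  
█  @ █  
█◎█ □█  
█ █◎ █  
█  □ █  
██████  
Moves: 1
        
        
        
        
        


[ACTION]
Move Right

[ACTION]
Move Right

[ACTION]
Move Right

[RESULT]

██████  
█   @█  
█◎█ □█  
█ █◎ █  
█  □ █  
██████  
Moves: 2
        
        
        
        
        


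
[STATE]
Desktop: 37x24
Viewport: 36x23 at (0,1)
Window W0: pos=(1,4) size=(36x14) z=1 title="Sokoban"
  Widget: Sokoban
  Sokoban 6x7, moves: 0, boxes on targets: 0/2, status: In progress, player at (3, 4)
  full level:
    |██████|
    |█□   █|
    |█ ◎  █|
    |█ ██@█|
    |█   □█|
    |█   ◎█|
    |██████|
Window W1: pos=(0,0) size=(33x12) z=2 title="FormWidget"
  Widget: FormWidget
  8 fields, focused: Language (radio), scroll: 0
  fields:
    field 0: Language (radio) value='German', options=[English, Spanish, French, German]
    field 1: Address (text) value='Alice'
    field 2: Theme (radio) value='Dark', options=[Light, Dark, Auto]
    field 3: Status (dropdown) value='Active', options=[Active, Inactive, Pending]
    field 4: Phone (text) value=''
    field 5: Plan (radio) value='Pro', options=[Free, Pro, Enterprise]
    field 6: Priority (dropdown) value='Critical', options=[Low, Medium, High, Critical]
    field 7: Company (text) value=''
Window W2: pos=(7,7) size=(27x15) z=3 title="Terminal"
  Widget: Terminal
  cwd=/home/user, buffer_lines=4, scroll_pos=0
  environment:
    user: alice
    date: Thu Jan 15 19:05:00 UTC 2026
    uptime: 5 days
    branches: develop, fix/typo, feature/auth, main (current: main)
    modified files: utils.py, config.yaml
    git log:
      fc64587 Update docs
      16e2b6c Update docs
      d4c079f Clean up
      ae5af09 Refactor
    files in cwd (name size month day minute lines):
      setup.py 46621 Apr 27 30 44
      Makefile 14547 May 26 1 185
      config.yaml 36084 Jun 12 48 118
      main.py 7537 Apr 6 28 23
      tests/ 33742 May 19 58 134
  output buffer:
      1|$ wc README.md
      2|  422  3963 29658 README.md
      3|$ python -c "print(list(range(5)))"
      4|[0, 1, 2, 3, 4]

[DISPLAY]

┃ FormWidget                    ┃   
┠───────────────────────────────┨   
┃> Language:   ( ) English  ( ) ┃   
┃  Address:    [Alice          ]┃━━━
┃  Theme:      ( ) Light  (●) Da┃   
┃  Status:     [Active        ▼]┃───
┃  Phon┏━━━━━━━━━━━━━━━━━━━━━━━━━┓  
┃  Plan┃ Terminal                ┃  
┃  Prio┠─────────────────────────┨  
┃  Comp┃$ wc README.md           ┃  
┗━━━━━━┃  422  3963 29658 README.┃  
 ┃█   ◎┃$ python -c "print(list(r┃  
 ┃█████┃[0, 1, 2, 3, 4]          ┃  
 ┃Moves┃$ █                      ┃  
 ┃     ┃                         ┃  
 ┃     ┃                         ┃  
 ┗━━━━━┃                         ┃━━
       ┃                         ┃  
       ┃                         ┃  
       ┃                         ┃  
       ┗━━━━━━━━━━━━━━━━━━━━━━━━━┛  
                                    
                                    


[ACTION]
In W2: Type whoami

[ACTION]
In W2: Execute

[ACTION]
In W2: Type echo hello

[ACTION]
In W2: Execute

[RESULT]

┃ FormWidget                    ┃   
┠───────────────────────────────┨   
┃> Language:   ( ) English  ( ) ┃   
┃  Address:    [Alice          ]┃━━━
┃  Theme:      ( ) Light  (●) Da┃   
┃  Status:     [Active        ▼]┃───
┃  Phon┏━━━━━━━━━━━━━━━━━━━━━━━━━┓  
┃  Plan┃ Terminal                ┃  
┃  Prio┠─────────────────────────┨  
┃  Comp┃$ wc README.md           ┃  
┗━━━━━━┃  422  3963 29658 README.┃  
 ┃█   ◎┃$ python -c "print(list(r┃  
 ┃█████┃[0, 1, 2, 3, 4]          ┃  
 ┃Moves┃$ whoami                 ┃  
 ┃     ┃alice                    ┃  
 ┃     ┃$ echo hello             ┃  
 ┗━━━━━┃hello                    ┃━━
       ┃$ █                      ┃  
       ┃                         ┃  
       ┃                         ┃  
       ┗━━━━━━━━━━━━━━━━━━━━━━━━━┛  
                                    
                                    


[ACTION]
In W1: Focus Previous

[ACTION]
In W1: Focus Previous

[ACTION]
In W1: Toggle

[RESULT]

┃ FormWidget                    ┃   
┠───────────────────────────────┨   
┃  Language:   ( ) English  ( ) ┃   
┃  Address:    [Alice          ]┃━━━
┃  Theme:      ( ) Light  (●) Da┃   
┃  Status:     [Active        ▼]┃───
┃  Phon┏━━━━━━━━━━━━━━━━━━━━━━━━━┓  
┃  Plan┃ Terminal                ┃  
┃> Prio┠─────────────────────────┨  
┃  Comp┃$ wc README.md           ┃  
┗━━━━━━┃  422  3963 29658 README.┃  
 ┃█   ◎┃$ python -c "print(list(r┃  
 ┃█████┃[0, 1, 2, 3, 4]          ┃  
 ┃Moves┃$ whoami                 ┃  
 ┃     ┃alice                    ┃  
 ┃     ┃$ echo hello             ┃  
 ┗━━━━━┃hello                    ┃━━
       ┃$ █                      ┃  
       ┃                         ┃  
       ┃                         ┃  
       ┗━━━━━━━━━━━━━━━━━━━━━━━━━┛  
                                    
                                    
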